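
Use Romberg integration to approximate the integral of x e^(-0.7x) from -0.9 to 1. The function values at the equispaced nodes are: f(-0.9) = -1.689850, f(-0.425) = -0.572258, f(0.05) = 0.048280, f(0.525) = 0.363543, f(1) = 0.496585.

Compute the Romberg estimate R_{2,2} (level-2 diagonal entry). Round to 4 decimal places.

-0.3051

R_{0,0} (trapezoid, 1 panel, h=1.9000): -1.133602
R_{1,0} (trapezoid, 2 panels, h=0.9500): -0.520935
R_{2,0} (trapezoid, 4 panels, h=0.4750): -0.359607
R_{1,1} = -0.520935 + (-0.520935 − (-1.133602))/3 = -0.316713
R_{2,1} = -0.359607 + (-0.359607 − (-0.520935))/3 = -0.305831
R_{2,2} = -0.305831 + (-0.305831 − (-0.316713))/15 = -0.305106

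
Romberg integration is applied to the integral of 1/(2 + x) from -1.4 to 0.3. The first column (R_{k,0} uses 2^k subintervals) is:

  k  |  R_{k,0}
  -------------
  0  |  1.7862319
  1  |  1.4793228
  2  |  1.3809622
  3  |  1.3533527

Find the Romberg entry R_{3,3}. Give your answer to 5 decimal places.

1.34384

Richardson extrapolation on the trapezoidal column (denominator 4−1=3):
R_{1,1} = 1.4793228 + (1.4793228 − 1.7862319)/3 = 1.3770198
R_{2,1} = (4·1.3809622 − 1.4793228) / 3 = 1.3481753
R_{3,1} = (4·1.3533527 − 1.3809622) / 3 = 1.3441495
R_{2,2} = (16·1.3481753 − 1.3770198) / 15 = 1.3462523
R_{3,2} = 1.3441495 + (1.3441495 − 1.3481753)/15 = 1.3438811
R_{3,3} = 1.3438811 + (1.3438811 − 1.3462523)/63 = 1.3438435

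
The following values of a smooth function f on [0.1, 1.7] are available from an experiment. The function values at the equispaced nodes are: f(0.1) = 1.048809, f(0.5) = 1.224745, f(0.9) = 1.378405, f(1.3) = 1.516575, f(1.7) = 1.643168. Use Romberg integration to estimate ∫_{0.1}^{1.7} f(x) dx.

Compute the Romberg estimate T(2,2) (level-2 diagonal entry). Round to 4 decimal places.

2.1886

T(0,0) (trapezoid, 1 panel, h=1.6000): 2.153582
T(1,0) (trapezoid, 2 panels, h=0.8000): 2.179515
T(2,0) (trapezoid, 4 panels, h=0.4000): 2.186285
T(1,1) = 2.179515 + (2.179515 − 2.153582)/3 = 2.188159
T(2,1) = 2.186285 + (2.186285 − 2.179515)/3 = 2.188542
T(2,2) = 2.188542 + (2.188542 − 2.188159)/15 = 2.188568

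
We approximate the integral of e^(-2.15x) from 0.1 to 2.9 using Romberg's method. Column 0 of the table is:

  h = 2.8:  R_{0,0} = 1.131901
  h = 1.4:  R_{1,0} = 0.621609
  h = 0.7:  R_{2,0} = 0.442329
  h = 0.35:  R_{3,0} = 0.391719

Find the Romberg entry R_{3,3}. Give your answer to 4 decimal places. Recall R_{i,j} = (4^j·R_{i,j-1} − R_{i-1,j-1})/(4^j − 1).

0.3743

Richardson extrapolation on the trapezoidal column (denominator 4−1=3):
R_{1,1} = 0.621609 + (0.621609 − 1.131901)/3 = 0.451512
R_{2,1} = 0.442329 + (0.442329 − 0.621609)/3 = 0.382569
R_{3,1} = (4·0.391719 − 0.442329) / 3 = 0.374849
R_{2,2} = (16·0.382569 − 0.451512) / 15 = 0.377973
R_{3,2} = 0.374849 + (0.374849 − 0.382569)/15 = 0.374334
R_{3,3} = (64·0.374334 − 0.377973) / 63 = 0.374276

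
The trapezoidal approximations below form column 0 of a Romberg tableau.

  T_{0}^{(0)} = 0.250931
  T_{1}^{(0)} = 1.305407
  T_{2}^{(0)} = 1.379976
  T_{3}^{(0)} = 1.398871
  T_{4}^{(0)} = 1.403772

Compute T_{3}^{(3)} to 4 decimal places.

T_{1}^{(1)} = 1.305407 + (1.305407 − 0.250931)/3 = 1.656899
T_{2}^{(1)} = 1.379976 + (1.379976 − 1.305407)/3 = 1.404832
T_{3}^{(1)} = (4·1.398871 − 1.379976) / 3 = 1.405169
T_{2}^{(2)} = (16·1.404832 − 1.656899) / 15 = 1.388028
T_{3}^{(2)} = 1.405169 + (1.405169 − 1.404832)/15 = 1.405191
T_{3}^{(3)} = 1.405191 + (1.405191 − 1.388028)/63 = 1.405463

1.4055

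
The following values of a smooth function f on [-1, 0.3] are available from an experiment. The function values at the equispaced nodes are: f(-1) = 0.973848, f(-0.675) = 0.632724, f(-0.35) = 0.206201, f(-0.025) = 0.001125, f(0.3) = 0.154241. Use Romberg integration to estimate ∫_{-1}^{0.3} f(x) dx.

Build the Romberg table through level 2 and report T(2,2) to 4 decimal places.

T(0,0) (trapezoid, 1 panel, h=1.3000): 0.733258
T(1,0) (trapezoid, 2 panels, h=0.6500): 0.500660
T(2,0) (trapezoid, 4 panels, h=0.3250): 0.456331
T(1,1) = 0.500660 + (0.500660 − 0.733258)/3 = 0.423127
T(2,1) = 0.456331 + (0.456331 − 0.500660)/3 = 0.441555
T(2,2) = 0.441555 + (0.441555 − 0.423127)/15 = 0.442784

0.4428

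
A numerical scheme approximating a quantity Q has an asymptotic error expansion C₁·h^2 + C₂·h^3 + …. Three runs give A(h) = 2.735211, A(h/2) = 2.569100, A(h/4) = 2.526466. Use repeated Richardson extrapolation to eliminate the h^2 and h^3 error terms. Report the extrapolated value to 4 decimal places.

First eliminate the h^2 term (factor 2^2 = 4):
  B₁ = (4·2.569100 − 2.735211)/3 = 2.513730
  B₂ = (4·2.526466 − 2.569100)/3 = 2.512255
Then eliminate the h^3 term (factor 2^3 = 8):
  (8·2.512255 − 2.513730)/7 = 2.512044

2.5120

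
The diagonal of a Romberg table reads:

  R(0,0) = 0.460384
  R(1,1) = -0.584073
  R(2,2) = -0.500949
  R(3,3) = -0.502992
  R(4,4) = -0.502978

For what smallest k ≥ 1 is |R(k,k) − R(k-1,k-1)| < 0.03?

|R(1,1) − R(0,0)| = 1.044457 ≥ 0.03
|R(2,2) − R(1,1)| = 0.083124 ≥ 0.03
|R(3,3) − R(2,2)| = 0.002043 < 0.03

k = 3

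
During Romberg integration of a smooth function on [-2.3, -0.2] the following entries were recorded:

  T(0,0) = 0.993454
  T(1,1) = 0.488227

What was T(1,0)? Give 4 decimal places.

From T(1,1) = (4·T(1,0) − T(0,0))/3, solve for T(1,0):
4·T(1,0) = 3·0.488227 + 0.993454 = 2.458135
T(1,0) = 0.614534

0.6145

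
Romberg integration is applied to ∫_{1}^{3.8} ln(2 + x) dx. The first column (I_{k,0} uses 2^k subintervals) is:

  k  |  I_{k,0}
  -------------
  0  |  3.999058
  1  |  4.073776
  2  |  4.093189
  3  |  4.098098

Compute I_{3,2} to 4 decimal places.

4.0997

I_{2,1} = (4·4.093189 − 4.073776) / 3 = 4.099660
I_{3,1} = 4.098098 + (4.098098 − 4.093189)/3 = 4.099734
I_{3,2} = (16·4.099734 − 4.099660) / 15 = 4.099739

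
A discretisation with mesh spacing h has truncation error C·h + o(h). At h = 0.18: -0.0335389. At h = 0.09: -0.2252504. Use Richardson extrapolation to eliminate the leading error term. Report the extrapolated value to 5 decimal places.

Extrapolated value = (2·A(h/2) − A(h)) / (2 − 1)
= (2·(-0.2252504) − (-0.0335389)) / 1
= -0.4169619 / 1 = -0.4169619

-0.41696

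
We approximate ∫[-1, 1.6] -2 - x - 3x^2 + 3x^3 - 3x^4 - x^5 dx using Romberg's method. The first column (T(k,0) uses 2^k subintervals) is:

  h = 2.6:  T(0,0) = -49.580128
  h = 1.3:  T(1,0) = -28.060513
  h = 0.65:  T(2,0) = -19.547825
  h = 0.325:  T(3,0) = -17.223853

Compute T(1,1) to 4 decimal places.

T(1,1) = -28.060513 + (-28.060513 − (-49.580128))/3 = -20.887308
(Column j=1 coincides with Simpson's rule on the same nodes.)

-20.8873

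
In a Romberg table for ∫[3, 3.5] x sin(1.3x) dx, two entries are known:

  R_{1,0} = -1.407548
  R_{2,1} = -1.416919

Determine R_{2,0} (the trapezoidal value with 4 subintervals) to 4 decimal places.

From R_{2,1} = (4·R_{2,0} − R_{1,0})/3, solve for R_{2,0}:
4·R_{2,0} = 3·(-1.416919) + (-1.407548) = -5.658305
R_{2,0} = -1.414576

-1.4146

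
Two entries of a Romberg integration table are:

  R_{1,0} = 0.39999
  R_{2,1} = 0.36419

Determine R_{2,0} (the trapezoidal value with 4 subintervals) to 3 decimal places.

From R_{2,1} = (4·R_{2,0} − R_{1,0})/3, solve for R_{2,0}:
4·R_{2,0} = 3·0.36419 + 0.39999 = 1.49256
R_{2,0} = 0.37314

0.373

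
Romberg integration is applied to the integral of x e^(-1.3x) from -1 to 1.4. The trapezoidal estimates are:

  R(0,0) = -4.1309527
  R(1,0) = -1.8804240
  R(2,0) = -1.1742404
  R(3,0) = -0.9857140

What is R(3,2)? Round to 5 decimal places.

-0.92181

Richardson extrapolation on the trapezoidal column (denominator 4−1=3):
R(2,1) = -1.1742404 + (-1.1742404 − (-1.8804240))/3 = -0.9388459
R(3,1) = (4·(-0.9857140) − (-1.1742404)) / 3 = -0.9228719
R(3,2) = -0.9228719 + (-0.9228719 − (-0.9388459))/15 = -0.9218070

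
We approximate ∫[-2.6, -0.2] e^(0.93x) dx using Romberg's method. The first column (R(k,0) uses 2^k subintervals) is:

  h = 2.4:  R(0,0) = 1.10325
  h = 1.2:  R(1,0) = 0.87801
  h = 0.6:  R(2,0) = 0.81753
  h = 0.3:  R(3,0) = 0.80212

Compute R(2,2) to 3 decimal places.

Richardson extrapolation on the trapezoidal column (denominator 4−1=3):
R(1,1) = 0.87801 + (0.87801 − 1.10325)/3 = 0.80293
R(2,1) = 0.81753 + (0.81753 − 0.87801)/3 = 0.79737
R(2,2) = (16·0.79737 − 0.80293) / 15 = 0.79700

0.797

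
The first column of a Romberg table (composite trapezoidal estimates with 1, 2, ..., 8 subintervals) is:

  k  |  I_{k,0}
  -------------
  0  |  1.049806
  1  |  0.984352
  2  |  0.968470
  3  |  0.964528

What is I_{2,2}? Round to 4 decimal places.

0.9632

I_{1,1} = 0.984352 + (0.984352 − 1.049806)/3 = 0.962534
I_{2,1} = 0.968470 + (0.968470 − 0.984352)/3 = 0.963176
I_{2,2} = 0.963176 + (0.963176 − 0.962534)/15 = 0.963219
(Column j=1 coincides with Simpson's rule on the same nodes.)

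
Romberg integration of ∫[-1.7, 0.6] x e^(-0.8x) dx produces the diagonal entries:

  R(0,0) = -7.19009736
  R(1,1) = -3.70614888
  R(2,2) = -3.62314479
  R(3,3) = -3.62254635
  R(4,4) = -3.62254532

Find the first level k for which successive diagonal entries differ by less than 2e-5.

|R(1,1) − R(0,0)| = 3.48394848 ≥ 2e-5
|R(2,2) − R(1,1)| = 0.08300409 ≥ 2e-5
|R(3,3) − R(2,2)| = 0.00059844 ≥ 2e-5
|R(4,4) − R(3,3)| = 0.00000103 < 2e-5

k = 4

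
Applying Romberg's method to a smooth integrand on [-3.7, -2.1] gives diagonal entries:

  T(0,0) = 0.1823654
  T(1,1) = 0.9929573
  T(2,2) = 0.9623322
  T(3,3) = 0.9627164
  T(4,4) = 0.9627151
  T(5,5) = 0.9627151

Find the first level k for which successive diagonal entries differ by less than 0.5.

|T(1,1) − T(0,0)| = 0.8105919 ≥ 0.5
|T(2,2) − T(1,1)| = 0.0306251 < 0.5

k = 2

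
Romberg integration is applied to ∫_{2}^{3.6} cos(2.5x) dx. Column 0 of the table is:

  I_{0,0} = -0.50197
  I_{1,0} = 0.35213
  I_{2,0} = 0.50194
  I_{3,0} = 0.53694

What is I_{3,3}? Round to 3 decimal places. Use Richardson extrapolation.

I_{1,1} = (4·0.35213 − (-0.50197)) / 3 = 0.63683
I_{2,1} = (4·0.50194 − 0.35213) / 3 = 0.55188
I_{3,1} = (4·0.53694 − 0.50194) / 3 = 0.54861
I_{2,2} = (16·0.55188 − 0.63683) / 15 = 0.54622
I_{3,2} = 0.54861 + (0.54861 − 0.55188)/15 = 0.54839
I_{3,3} = 0.54839 + (0.54839 − 0.54622)/63 = 0.54842

0.548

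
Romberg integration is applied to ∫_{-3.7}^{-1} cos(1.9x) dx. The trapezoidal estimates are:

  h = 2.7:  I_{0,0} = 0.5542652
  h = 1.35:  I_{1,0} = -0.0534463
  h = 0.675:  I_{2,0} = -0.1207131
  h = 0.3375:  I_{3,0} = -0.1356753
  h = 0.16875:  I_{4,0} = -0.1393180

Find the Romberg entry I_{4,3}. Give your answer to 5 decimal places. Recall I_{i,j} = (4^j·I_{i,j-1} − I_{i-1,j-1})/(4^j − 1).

Richardson extrapolation on the trapezoidal column (denominator 4−1=3):
I_{2,1} = -0.1207131 + (-0.1207131 − (-0.0534463))/3 = -0.1431354
I_{3,1} = (4·(-0.1356753) − (-0.1207131)) / 3 = -0.1406627
I_{4,1} = -0.1393180 + (-0.1393180 − (-0.1356753))/3 = -0.1405322
I_{3,2} = -0.1406627 + (-0.1406627 − (-0.1431354))/15 = -0.1404979
I_{4,2} = -0.1405322 + (-0.1405322 − (-0.1406627))/15 = -0.1405235
I_{4,3} = (64·(-0.1405235) − (-0.1404979)) / 63 = -0.1405239

-0.14052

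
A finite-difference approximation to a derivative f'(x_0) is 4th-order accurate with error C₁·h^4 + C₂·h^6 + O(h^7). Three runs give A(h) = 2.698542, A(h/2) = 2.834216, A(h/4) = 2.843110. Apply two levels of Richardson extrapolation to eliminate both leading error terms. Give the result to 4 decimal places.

First eliminate the h^4 term (factor 2^4 = 16):
  B₁ = (16·2.834216 − 2.698542)/15 = 2.843261
  B₂ = (16·2.843110 − 2.834216)/15 = 2.843703
Then eliminate the h^6 term (factor 2^6 = 64):
  (64·2.843703 − 2.843261)/63 = 2.843710

2.8437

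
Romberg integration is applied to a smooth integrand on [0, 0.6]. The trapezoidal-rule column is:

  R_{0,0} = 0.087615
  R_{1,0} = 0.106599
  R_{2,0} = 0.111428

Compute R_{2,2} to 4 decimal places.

Richardson extrapolation on the trapezoidal column (denominator 4−1=3):
R_{1,1} = (4·0.106599 − 0.087615) / 3 = 0.112927
R_{2,1} = 0.111428 + (0.111428 − 0.106599)/3 = 0.113038
R_{2,2} = (16·0.113038 − 0.112927) / 15 = 0.113045
(Column j=1 coincides with Simpson's rule on the same nodes.)

0.1130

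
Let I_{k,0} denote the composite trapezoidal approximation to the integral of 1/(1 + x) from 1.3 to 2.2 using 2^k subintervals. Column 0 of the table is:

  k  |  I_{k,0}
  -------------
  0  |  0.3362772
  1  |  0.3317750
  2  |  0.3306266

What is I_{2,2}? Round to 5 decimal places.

I_{1,1} = (4·0.3317750 − 0.3362772) / 3 = 0.3302743
I_{2,1} = 0.3306266 + (0.3306266 − 0.3317750)/3 = 0.3302438
I_{2,2} = (16·0.3302438 − 0.3302743) / 15 = 0.3302418

0.33024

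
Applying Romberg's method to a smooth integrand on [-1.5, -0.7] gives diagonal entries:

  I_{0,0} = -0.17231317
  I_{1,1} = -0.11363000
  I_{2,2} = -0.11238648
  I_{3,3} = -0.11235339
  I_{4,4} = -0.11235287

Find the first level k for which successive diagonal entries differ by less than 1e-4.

k = 3

|I_{1,1} − I_{0,0}| = 0.05868317 ≥ 1e-4
|I_{2,2} − I_{1,1}| = 0.00124352 ≥ 1e-4
|I_{3,3} − I_{2,2}| = 0.00003309 < 1e-4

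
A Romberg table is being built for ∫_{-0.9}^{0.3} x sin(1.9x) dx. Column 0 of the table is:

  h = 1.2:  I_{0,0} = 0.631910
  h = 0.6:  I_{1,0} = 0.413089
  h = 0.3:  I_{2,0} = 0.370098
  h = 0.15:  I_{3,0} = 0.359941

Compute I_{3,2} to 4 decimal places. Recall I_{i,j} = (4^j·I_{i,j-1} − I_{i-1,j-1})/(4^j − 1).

0.3566

I_{2,1} = (4·0.370098 − 0.413089) / 3 = 0.355768
I_{3,1} = (4·0.359941 − 0.370098) / 3 = 0.356555
I_{3,2} = (16·0.356555 − 0.355768) / 15 = 0.356607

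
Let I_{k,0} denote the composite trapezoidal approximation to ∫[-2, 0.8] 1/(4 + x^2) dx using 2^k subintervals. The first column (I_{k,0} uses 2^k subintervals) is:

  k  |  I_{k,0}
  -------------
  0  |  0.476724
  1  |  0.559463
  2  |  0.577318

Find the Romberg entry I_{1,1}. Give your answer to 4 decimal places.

Richardson extrapolation on the trapezoidal column (denominator 4−1=3):
I_{1,1} = (4·0.559463 − 0.476724) / 3 = 0.587043

0.5870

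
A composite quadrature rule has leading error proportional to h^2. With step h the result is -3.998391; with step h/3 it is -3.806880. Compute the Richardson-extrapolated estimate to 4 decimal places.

Extrapolated value = (9·A(h/3) − A(h)) / (9 − 1)
= (9·(-3.806880) − (-3.998391)) / 8
= -30.263529 / 8 = -3.782941

-3.7829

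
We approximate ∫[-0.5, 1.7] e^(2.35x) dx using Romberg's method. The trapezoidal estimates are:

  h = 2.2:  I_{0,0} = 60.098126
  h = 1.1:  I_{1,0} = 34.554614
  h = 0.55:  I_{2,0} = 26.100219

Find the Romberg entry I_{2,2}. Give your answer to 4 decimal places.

Richardson extrapolation on the trapezoidal column (denominator 4−1=3):
I_{1,1} = (4·34.554614 − 60.098126) / 3 = 26.040110
I_{2,1} = (4·26.100219 − 34.554614) / 3 = 23.282087
I_{2,2} = (16·23.282087 − 26.040110) / 15 = 23.098219

23.0982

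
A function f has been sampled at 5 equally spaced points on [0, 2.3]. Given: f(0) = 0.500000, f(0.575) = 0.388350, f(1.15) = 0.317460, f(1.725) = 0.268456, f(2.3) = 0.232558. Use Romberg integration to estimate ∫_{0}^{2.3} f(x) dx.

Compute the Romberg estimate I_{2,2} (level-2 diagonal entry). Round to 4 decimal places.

I_{0,0} (trapezoid, 1 panel, h=2.3000): 0.842442
I_{1,0} (trapezoid, 2 panels, h=1.1500): 0.786300
I_{2,0} (trapezoid, 4 panels, h=0.5750): 0.770813
I_{1,1} = 0.786300 + (0.786300 − 0.842442)/3 = 0.767586
I_{2,1} = 0.770813 + (0.770813 − 0.786300)/3 = 0.765651
I_{2,2} = 0.765651 + (0.765651 − 0.767586)/15 = 0.765522

0.7655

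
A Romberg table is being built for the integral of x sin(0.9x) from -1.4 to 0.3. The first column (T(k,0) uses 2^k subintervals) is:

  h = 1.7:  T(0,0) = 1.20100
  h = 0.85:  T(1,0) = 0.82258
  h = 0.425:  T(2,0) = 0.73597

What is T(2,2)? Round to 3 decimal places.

0.708

Richardson extrapolation on the trapezoidal column (denominator 4−1=3):
T(1,1) = (4·0.82258 − 1.20100) / 3 = 0.69644
T(2,1) = 0.73597 + (0.73597 − 0.82258)/3 = 0.70710
T(2,2) = 0.70710 + (0.70710 − 0.69644)/15 = 0.70781
(Column j=1 coincides with Simpson's rule on the same nodes.)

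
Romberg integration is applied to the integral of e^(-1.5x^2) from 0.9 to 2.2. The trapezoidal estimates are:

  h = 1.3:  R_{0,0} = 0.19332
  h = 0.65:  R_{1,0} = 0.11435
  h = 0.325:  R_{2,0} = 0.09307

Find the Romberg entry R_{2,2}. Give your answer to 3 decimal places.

0.086

Richardson extrapolation on the trapezoidal column (denominator 4−1=3):
R_{1,1} = (4·0.11435 − 0.19332) / 3 = 0.08803
R_{2,1} = (4·0.09307 − 0.11435) / 3 = 0.08598
R_{2,2} = (16·0.08598 − 0.08803) / 15 = 0.08584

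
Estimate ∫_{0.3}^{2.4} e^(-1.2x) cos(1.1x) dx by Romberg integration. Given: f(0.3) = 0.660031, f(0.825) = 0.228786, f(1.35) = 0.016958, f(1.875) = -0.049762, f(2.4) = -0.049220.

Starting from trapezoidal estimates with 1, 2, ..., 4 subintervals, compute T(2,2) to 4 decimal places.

0.2382

T(0,0) (trapezoid, 1 panel, h=2.1000): 0.641352
T(1,0) (trapezoid, 2 panels, h=1.0500): 0.338482
T(2,0) (trapezoid, 4 panels, h=0.5250): 0.263228
T(1,1) = 0.338482 + (0.338482 − 0.641352)/3 = 0.237525
T(2,1) = 0.263228 + (0.263228 − 0.338482)/3 = 0.238143
T(2,2) = 0.238143 + (0.238143 − 0.237525)/15 = 0.238184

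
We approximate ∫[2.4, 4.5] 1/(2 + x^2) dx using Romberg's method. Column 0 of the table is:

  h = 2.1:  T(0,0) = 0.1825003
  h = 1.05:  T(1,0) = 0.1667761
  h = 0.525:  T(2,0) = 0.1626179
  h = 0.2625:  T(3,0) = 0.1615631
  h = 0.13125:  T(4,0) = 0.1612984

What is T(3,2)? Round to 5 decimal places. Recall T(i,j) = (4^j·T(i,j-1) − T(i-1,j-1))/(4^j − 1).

0.16121

T(2,1) = (4·0.1626179 − 0.1667761) / 3 = 0.1612318
T(3,1) = 0.1615631 + (0.1615631 − 0.1626179)/3 = 0.1612115
T(3,2) = 0.1612115 + (0.1612115 − 0.1612318)/15 = 0.1612101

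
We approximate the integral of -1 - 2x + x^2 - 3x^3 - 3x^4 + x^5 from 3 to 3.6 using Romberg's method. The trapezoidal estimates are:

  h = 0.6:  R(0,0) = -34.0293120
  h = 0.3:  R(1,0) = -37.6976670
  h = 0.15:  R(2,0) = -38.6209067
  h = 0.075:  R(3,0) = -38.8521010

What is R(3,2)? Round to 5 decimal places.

-38.92920

Richardson extrapolation on the trapezoidal column (denominator 4−1=3):
R(2,1) = -38.6209067 + (-38.6209067 − (-37.6976670))/3 = -38.9286533
R(3,1) = (4·(-38.8521010) − (-38.6209067)) / 3 = -38.9291658
R(3,2) = -38.9291658 + (-38.9291658 − (-38.9286533))/15 = -38.9292000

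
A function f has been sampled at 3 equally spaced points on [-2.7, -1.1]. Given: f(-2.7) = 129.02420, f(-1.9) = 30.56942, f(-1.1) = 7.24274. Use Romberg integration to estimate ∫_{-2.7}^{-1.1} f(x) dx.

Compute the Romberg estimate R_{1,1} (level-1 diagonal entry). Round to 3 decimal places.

R_{0,0} (trapezoid, 1 panel, h=1.6000): 109.01355
R_{1,0} (trapezoid, 2 panels, h=0.8000): 78.96231
R_{1,1} = 78.96231 + (78.96231 − 109.01355)/3 = 68.94523

68.945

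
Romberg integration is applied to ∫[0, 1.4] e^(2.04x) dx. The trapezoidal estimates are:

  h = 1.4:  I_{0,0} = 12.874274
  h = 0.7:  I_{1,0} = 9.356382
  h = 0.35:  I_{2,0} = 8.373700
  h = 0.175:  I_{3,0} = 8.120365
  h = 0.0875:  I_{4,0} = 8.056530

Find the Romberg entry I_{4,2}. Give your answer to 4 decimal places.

Richardson extrapolation on the trapezoidal column (denominator 4−1=3):
I_{3,1} = 8.120365 + (8.120365 − 8.373700)/3 = 8.035920
I_{4,1} = (4·8.056530 − 8.120365) / 3 = 8.035252
I_{4,2} = (16·8.035252 − 8.035920) / 15 = 8.035207

8.0352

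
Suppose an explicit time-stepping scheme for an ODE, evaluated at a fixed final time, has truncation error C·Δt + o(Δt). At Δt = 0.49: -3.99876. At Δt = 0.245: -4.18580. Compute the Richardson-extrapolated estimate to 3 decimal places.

The leading error scales as Δt; refining by a factor of 2 reduces it by 2^1 = 2.
Extrapolated value = (2·A(Δt/2) − A(Δt)) / (2 − 1)
= (2·(-4.18580) − (-3.99876)) / 1
= -4.37284 / 1 = -4.37284

-4.373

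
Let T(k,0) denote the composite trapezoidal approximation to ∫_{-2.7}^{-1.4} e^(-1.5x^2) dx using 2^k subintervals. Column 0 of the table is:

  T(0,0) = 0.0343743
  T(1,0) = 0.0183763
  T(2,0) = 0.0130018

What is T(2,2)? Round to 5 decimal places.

0.01109

Richardson extrapolation on the trapezoidal column (denominator 4−1=3):
T(1,1) = (4·0.0183763 − 0.0343743) / 3 = 0.0130436
T(2,1) = (4·0.0130018 − 0.0183763) / 3 = 0.0112103
T(2,2) = (16·0.0112103 − 0.0130436) / 15 = 0.0110881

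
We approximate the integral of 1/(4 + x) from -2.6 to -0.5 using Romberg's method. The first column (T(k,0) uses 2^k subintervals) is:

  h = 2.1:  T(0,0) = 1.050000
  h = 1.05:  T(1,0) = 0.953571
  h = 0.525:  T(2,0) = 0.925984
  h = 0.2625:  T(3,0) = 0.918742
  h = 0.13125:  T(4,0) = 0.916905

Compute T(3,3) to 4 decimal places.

0.9163

Richardson extrapolation on the trapezoidal column (denominator 4−1=3):
T(1,1) = (4·0.953571 − 1.050000) / 3 = 0.921428
T(2,1) = (4·0.925984 − 0.953571) / 3 = 0.916788
T(3,1) = (4·0.918742 − 0.925984) / 3 = 0.916328
T(2,2) = (16·0.916788 − 0.921428) / 15 = 0.916479
T(3,2) = 0.916328 + (0.916328 − 0.916788)/15 = 0.916297
T(3,3) = (64·0.916297 − 0.916479) / 63 = 0.916294
(Column j=1 coincides with Simpson's rule on the same nodes.)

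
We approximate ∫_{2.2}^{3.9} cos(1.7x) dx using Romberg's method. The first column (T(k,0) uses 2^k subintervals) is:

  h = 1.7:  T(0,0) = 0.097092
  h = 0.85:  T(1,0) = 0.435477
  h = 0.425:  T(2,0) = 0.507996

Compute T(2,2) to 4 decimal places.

Richardson extrapolation on the trapezoidal column (denominator 4−1=3):
T(1,1) = (4·0.435477 − 0.097092) / 3 = 0.548272
T(2,1) = (4·0.507996 − 0.435477) / 3 = 0.532169
T(2,2) = (16·0.532169 − 0.548272) / 15 = 0.531095

0.5311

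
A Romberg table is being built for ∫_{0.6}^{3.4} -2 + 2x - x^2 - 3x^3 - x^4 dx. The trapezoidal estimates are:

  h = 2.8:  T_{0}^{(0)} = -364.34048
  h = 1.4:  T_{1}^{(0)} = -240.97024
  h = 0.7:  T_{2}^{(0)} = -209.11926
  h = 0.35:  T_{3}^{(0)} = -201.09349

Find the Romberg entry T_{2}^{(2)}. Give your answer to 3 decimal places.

T_{1}^{(1)} = -240.97024 + (-240.97024 − (-364.34048))/3 = -199.84683
T_{2}^{(1)} = (4·(-209.11926) − (-240.97024)) / 3 = -198.50227
T_{2}^{(2)} = -198.50227 + (-198.50227 − (-199.84683))/15 = -198.41263
(Column j=1 coincides with Simpson's rule on the same nodes.)

-198.413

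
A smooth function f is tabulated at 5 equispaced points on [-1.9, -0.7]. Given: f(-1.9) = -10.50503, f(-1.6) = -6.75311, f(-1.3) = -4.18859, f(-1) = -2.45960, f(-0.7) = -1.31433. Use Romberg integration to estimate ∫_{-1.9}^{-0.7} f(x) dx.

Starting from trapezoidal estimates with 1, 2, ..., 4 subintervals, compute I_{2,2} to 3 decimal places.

-5.704

I_{0,0} (trapezoid, 1 panel, h=1.2000): -7.09162
I_{1,0} (trapezoid, 2 panels, h=0.6000): -6.05896
I_{2,0} (trapezoid, 4 panels, h=0.3000): -5.79329
I_{1,1} = -6.05896 + (-6.05896 − (-7.09162))/3 = -5.71474
I_{2,1} = -5.79329 + (-5.79329 − (-6.05896))/3 = -5.70473
I_{2,2} = -5.70473 + (-5.70473 − (-5.71474))/15 = -5.70406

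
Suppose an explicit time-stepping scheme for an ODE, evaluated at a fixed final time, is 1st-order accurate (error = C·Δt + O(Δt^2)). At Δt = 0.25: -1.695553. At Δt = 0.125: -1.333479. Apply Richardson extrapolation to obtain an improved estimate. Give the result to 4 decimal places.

-0.9714

The leading error scales as Δt; refining by a factor of 2 reduces it by 2^1 = 2.
Extrapolated value = (2·A(Δt/2) − A(Δt)) / (2 − 1)
= (2·(-1.333479) − (-1.695553)) / 1
= -0.971405 / 1 = -0.971405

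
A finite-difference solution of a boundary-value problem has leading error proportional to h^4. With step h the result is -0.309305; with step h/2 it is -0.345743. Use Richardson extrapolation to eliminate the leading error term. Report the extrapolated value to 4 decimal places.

-0.3482

Extrapolated value = (16·A(h/2) − A(h)) / (16 − 1)
= (16·(-0.345743) − (-0.309305)) / 15
= -5.222583 / 15 = -0.348172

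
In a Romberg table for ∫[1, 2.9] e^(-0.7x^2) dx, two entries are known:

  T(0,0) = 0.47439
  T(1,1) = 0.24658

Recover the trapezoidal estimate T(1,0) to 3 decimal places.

From T(1,1) = (4·T(1,0) − T(0,0))/3, solve for T(1,0):
4·T(1,0) = 3·0.24658 + 0.47439 = 1.21413
T(1,0) = 0.30353

0.304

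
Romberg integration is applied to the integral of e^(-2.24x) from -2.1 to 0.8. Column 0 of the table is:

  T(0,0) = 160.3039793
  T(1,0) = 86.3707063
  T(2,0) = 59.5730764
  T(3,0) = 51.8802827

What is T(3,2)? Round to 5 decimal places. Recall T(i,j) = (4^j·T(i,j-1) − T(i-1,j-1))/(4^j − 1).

49.22772

T(2,1) = 59.5730764 + (59.5730764 − 86.3707063)/3 = 50.6405331
T(3,1) = 51.8802827 + (51.8802827 − 59.5730764)/3 = 49.3160181
T(3,2) = 49.3160181 + (49.3160181 − 50.6405331)/15 = 49.2277171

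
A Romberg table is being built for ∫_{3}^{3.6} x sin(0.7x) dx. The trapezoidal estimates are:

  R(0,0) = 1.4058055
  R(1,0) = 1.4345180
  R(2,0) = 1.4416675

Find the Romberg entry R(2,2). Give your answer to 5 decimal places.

1.44405

Richardson extrapolation on the trapezoidal column (denominator 4−1=3):
R(1,1) = 1.4345180 + (1.4345180 − 1.4058055)/3 = 1.4440888
R(2,1) = (4·1.4416675 − 1.4345180) / 3 = 1.4440507
R(2,2) = 1.4440507 + (1.4440507 − 1.4440888)/15 = 1.4440482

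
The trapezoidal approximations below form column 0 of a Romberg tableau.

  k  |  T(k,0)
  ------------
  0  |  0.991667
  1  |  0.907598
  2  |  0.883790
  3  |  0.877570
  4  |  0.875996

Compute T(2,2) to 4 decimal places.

Richardson extrapolation on the trapezoidal column (denominator 4−1=3):
T(1,1) = (4·0.907598 − 0.991667) / 3 = 0.879575
T(2,1) = 0.883790 + (0.883790 − 0.907598)/3 = 0.875854
T(2,2) = (16·0.875854 − 0.879575) / 15 = 0.875606

0.8756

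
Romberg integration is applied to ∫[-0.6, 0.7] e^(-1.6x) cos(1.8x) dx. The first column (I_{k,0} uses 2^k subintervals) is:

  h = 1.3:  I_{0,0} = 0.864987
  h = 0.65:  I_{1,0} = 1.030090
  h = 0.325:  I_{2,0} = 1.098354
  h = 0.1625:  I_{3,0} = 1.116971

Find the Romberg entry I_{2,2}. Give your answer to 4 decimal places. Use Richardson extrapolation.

I_{1,1} = 1.030090 + (1.030090 − 0.864987)/3 = 1.085124
I_{2,1} = (4·1.098354 − 1.030090) / 3 = 1.121109
I_{2,2} = (16·1.121109 − 1.085124) / 15 = 1.123508
(Column j=1 coincides with Simpson's rule on the same nodes.)

1.1235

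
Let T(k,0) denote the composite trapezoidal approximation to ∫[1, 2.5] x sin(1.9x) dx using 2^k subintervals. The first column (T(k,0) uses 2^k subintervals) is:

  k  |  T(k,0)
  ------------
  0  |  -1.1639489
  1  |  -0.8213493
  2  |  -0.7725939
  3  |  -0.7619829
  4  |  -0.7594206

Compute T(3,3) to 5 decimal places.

Richardson extrapolation on the trapezoidal column (denominator 4−1=3):
T(1,1) = -0.8213493 + (-0.8213493 − (-1.1639489))/3 = -0.7071494
T(2,1) = -0.7725939 + (-0.7725939 − (-0.8213493))/3 = -0.7563421
T(3,1) = (4·(-0.7619829) − (-0.7725939)) / 3 = -0.7584459
T(2,2) = (16·(-0.7563421) − (-0.7071494)) / 15 = -0.7596216
T(3,2) = -0.7584459 + (-0.7584459 − (-0.7563421))/15 = -0.7585862
T(3,3) = -0.7585862 + (-0.7585862 − (-0.7596216))/63 = -0.7585698
(Column j=1 coincides with Simpson's rule on the same nodes.)

-0.75857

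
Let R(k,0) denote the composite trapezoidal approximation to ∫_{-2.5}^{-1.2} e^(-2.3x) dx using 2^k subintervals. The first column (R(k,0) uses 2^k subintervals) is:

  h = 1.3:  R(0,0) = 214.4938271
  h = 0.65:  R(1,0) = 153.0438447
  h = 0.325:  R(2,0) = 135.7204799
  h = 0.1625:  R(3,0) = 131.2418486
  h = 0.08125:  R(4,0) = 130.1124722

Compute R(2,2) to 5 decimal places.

Richardson extrapolation on the trapezoidal column (denominator 4−1=3):
R(1,1) = (4·153.0438447 − 214.4938271) / 3 = 132.5605172
R(2,1) = (4·135.7204799 − 153.0438447) / 3 = 129.9460250
R(2,2) = (16·129.9460250 − 132.5605172) / 15 = 129.7717255

129.77173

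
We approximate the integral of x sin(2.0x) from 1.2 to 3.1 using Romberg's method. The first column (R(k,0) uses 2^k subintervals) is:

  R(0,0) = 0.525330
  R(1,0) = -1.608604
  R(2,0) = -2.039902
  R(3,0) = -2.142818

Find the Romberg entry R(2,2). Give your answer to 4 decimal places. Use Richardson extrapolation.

Richardson extrapolation on the trapezoidal column (denominator 4−1=3):
R(1,1) = -1.608604 + (-1.608604 − 0.525330)/3 = -2.319915
R(2,1) = (4·(-2.039902) − (-1.608604)) / 3 = -2.183668
R(2,2) = -2.183668 + (-2.183668 − (-2.319915))/15 = -2.174585
(Column j=1 coincides with Simpson's rule on the same nodes.)

-2.1746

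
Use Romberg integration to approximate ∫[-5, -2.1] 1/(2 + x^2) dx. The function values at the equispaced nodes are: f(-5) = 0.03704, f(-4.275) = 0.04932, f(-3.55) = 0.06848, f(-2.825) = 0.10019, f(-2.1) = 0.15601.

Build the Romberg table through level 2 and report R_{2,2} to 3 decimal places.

0.224

R_{0,0} (trapezoid, 1 panel, h=2.9000): 0.27992
R_{1,0} (trapezoid, 2 panels, h=1.4500): 0.23926
R_{2,0} (trapezoid, 4 panels, h=0.7250): 0.22802
R_{1,1} = 0.23926 + (0.23926 − 0.27992)/3 = 0.22571
R_{2,1} = 0.22802 + (0.22802 − 0.23926)/3 = 0.22427
R_{2,2} = 0.22427 + (0.22427 − 0.22571)/15 = 0.22417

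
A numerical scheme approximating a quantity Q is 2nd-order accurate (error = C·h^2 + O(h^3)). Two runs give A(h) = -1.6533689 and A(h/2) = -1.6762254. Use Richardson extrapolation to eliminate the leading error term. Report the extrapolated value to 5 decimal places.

The leading error scales as h^2; refining by a factor of 2 reduces it by 2^2 = 4.
Extrapolated value = (4·A(h/2) − A(h)) / (4 − 1)
= (4·(-1.6762254) − (-1.6533689)) / 3
= -5.0515327 / 3 = -1.6838442

-1.68384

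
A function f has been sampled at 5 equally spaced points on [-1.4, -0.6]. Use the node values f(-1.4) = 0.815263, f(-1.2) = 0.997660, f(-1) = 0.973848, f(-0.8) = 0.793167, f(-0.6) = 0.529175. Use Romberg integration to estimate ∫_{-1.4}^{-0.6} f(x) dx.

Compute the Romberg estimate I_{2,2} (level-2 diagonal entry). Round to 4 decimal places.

0.6969

I_{0,0} (trapezoid, 1 panel, h=0.8000): 0.537775
I_{1,0} (trapezoid, 2 panels, h=0.4000): 0.658427
I_{2,0} (trapezoid, 4 panels, h=0.2000): 0.687379
I_{1,1} = 0.658427 + (0.658427 − 0.537775)/3 = 0.698644
I_{2,1} = 0.687379 + (0.687379 − 0.658427)/3 = 0.697030
I_{2,2} = 0.697030 + (0.697030 − 0.698644)/15 = 0.696922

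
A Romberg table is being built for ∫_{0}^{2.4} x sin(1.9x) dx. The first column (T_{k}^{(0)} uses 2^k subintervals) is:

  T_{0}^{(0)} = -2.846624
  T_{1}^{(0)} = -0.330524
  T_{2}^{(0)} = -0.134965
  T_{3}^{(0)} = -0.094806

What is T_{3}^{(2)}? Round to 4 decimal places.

T_{2}^{(1)} = (4·(-0.134965) − (-0.330524)) / 3 = -0.069779
T_{3}^{(1)} = (4·(-0.094806) − (-0.134965)) / 3 = -0.081420
T_{3}^{(2)} = (16·(-0.081420) − (-0.069779)) / 15 = -0.082196

-0.0822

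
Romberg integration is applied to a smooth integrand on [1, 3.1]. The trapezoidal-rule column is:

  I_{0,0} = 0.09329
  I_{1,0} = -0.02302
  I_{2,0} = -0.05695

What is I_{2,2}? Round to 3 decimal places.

Richardson extrapolation on the trapezoidal column (denominator 4−1=3):
I_{1,1} = (4·(-0.02302) − 0.09329) / 3 = -0.06179
I_{2,1} = -0.05695 + (-0.05695 − (-0.02302))/3 = -0.06826
I_{2,2} = (16·(-0.06826) − (-0.06179)) / 15 = -0.06869

-0.069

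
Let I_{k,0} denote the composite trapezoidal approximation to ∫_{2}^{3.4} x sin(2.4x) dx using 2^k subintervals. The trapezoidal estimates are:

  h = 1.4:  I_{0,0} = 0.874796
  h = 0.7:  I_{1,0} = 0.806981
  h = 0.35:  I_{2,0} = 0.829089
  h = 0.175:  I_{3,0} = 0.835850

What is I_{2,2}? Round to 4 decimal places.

Richardson extrapolation on the trapezoidal column (denominator 4−1=3):
I_{1,1} = 0.806981 + (0.806981 − 0.874796)/3 = 0.784376
I_{2,1} = (4·0.829089 − 0.806981) / 3 = 0.836458
I_{2,2} = 0.836458 + (0.836458 − 0.784376)/15 = 0.839930

0.8399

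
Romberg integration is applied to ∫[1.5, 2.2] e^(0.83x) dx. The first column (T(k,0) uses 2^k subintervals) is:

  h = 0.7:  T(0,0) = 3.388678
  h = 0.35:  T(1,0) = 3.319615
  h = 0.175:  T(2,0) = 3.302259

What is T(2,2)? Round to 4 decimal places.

3.2965

T(1,1) = (4·3.319615 − 3.388678) / 3 = 3.296594
T(2,1) = (4·3.302259 − 3.319615) / 3 = 3.296474
T(2,2) = (16·3.296474 − 3.296594) / 15 = 3.296466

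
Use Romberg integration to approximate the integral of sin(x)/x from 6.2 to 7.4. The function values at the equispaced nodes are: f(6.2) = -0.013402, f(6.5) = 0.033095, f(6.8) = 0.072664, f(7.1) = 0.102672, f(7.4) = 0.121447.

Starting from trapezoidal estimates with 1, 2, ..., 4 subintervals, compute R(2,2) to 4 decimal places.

0.0796

R(0,0) (trapezoid, 1 panel, h=1.2000): 0.064827
R(1,0) (trapezoid, 2 panels, h=0.6000): 0.076012
R(2,0) (trapezoid, 4 panels, h=0.3000): 0.078736
R(1,1) = 0.076012 + (0.076012 − 0.064827)/3 = 0.079740
R(2,1) = 0.078736 + (0.078736 − 0.076012)/3 = 0.079644
R(2,2) = 0.079644 + (0.079644 − 0.079740)/15 = 0.079638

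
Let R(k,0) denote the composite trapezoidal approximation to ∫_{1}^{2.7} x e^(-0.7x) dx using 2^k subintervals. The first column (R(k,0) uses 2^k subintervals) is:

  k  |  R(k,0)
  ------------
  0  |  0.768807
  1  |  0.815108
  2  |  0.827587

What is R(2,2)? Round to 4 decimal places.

0.8318

Richardson extrapolation on the trapezoidal column (denominator 4−1=3):
R(1,1) = (4·0.815108 − 0.768807) / 3 = 0.830542
R(2,1) = (4·0.827587 − 0.815108) / 3 = 0.831747
R(2,2) = (16·0.831747 − 0.830542) / 15 = 0.831827
(Column j=1 coincides with Simpson's rule on the same nodes.)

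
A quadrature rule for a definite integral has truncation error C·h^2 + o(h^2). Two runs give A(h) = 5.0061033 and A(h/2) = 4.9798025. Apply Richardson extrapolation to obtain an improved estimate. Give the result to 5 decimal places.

Extrapolated value = (4·A(h/2) − A(h)) / (4 − 1)
= (4·4.9798025 − 5.0061033) / 3
= 14.9131067 / 3 = 4.9710356

4.97104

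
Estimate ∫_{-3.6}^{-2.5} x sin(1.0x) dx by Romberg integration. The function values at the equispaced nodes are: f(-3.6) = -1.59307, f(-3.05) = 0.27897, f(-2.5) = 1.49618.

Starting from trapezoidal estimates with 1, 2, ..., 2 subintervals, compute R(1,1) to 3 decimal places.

0.187

R(0,0) (trapezoid, 1 panel, h=1.1000): -0.05329
R(1,0) (trapezoid, 2 panels, h=0.5500): 0.12679
R(1,1) = 0.12679 + (0.12679 − (-0.05329))/3 = 0.18682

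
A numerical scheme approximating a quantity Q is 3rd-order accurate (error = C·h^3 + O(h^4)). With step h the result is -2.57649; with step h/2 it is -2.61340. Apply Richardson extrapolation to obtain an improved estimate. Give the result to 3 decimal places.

-2.619

Extrapolated value = (8·A(h/2) − A(h)) / (8 − 1)
= (8·(-2.61340) − (-2.57649)) / 7
= -18.33071 / 7 = -2.61867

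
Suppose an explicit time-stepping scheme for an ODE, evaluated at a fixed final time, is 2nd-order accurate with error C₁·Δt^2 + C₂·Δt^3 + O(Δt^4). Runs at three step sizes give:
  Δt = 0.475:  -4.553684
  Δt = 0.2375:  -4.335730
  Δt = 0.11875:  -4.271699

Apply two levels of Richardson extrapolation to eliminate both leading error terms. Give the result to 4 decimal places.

-4.2485

First eliminate the Δt^2 term (factor 2^2 = 4):
  B₁ = (4·(-4.335730) − (-4.553684))/3 = -4.263079
  B₂ = (4·(-4.271699) − (-4.335730))/3 = -4.250355
Then eliminate the Δt^3 term (factor 2^3 = 8):
  (8·(-4.250355) − (-4.263079))/7 = -4.248537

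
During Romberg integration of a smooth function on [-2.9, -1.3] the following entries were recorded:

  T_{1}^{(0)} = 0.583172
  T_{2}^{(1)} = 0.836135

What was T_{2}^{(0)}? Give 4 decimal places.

0.7729

From T_{2}^{(1)} = (4·T_{2}^{(0)} − T_{1}^{(0)})/3, solve for T_{2}^{(0)}:
4·T_{2}^{(0)} = 3·0.836135 + 0.583172 = 3.091577
T_{2}^{(0)} = 0.772894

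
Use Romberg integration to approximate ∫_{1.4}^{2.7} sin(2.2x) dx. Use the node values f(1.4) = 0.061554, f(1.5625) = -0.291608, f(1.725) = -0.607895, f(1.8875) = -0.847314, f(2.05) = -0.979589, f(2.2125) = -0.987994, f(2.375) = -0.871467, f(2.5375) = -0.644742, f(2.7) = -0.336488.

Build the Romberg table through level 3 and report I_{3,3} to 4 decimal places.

I_{0,0} (trapezoid, 1 panel, h=1.3000): -0.178707
I_{1,0} (trapezoid, 2 panels, h=0.6500): -0.726086
I_{2,0} (trapezoid, 4 panels, h=0.3250): -0.843836
I_{3,0} (trapezoid, 8 panels, h=0.1625): -0.872312
I_{1,1} = -0.726086 + (-0.726086 − (-0.178707))/3 = -0.908546
I_{2,1} = -0.843836 + (-0.843836 − (-0.726086))/3 = -0.883086
I_{3,1} = -0.872312 + (-0.872312 − (-0.843836))/3 = -0.881804
I_{2,2} = -0.883086 + (-0.883086 − (-0.908546))/15 = -0.881389
I_{3,2} = -0.881804 + (-0.881804 − (-0.883086))/15 = -0.881719
I_{3,3} = -0.881719 + (-0.881719 − (-0.881389))/63 = -0.881724

-0.8817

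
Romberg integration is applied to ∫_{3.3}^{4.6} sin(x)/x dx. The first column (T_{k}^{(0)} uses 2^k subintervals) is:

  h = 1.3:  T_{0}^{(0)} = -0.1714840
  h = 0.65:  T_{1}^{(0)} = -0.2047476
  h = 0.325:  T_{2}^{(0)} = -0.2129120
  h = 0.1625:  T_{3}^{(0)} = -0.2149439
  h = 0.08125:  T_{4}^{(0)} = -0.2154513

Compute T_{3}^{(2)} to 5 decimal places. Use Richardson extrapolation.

-0.21562

Richardson extrapolation on the trapezoidal column (denominator 4−1=3):
T_{2}^{(1)} = -0.2129120 + (-0.2129120 − (-0.2047476))/3 = -0.2156335
T_{3}^{(1)} = (4·(-0.2149439) − (-0.2129120)) / 3 = -0.2156212
T_{3}^{(2)} = -0.2156212 + (-0.2156212 − (-0.2156335))/15 = -0.2156204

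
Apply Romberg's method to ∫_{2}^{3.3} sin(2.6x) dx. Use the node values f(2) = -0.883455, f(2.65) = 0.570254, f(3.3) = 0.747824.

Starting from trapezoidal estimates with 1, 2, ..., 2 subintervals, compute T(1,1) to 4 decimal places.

0.4648

T(0,0) (trapezoid, 1 panel, h=1.3000): -0.088160
T(1,0) (trapezoid, 2 panels, h=0.6500): 0.326585
T(1,1) = 0.326585 + (0.326585 − (-0.088160))/3 = 0.464833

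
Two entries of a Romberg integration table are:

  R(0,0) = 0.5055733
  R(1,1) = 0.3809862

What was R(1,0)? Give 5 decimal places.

From R(1,1) = (4·R(1,0) − R(0,0))/3, solve for R(1,0):
4·R(1,0) = 3·0.3809862 + 0.5055733 = 1.6485319
R(1,0) = 0.4121330

0.41213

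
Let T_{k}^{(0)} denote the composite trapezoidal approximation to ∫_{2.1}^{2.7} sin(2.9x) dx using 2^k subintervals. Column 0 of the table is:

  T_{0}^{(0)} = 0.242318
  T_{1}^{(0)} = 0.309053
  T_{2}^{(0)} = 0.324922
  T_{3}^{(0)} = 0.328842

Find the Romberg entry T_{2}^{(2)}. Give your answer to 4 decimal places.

0.3301

T_{1}^{(1)} = (4·0.309053 − 0.242318) / 3 = 0.331298
T_{2}^{(1)} = 0.324922 + (0.324922 − 0.309053)/3 = 0.330212
T_{2}^{(2)} = 0.330212 + (0.330212 − 0.331298)/15 = 0.330140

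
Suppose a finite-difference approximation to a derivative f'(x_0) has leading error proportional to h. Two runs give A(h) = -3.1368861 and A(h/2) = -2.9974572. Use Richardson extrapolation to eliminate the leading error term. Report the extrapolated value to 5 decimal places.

-2.85803

The leading error scales as h; refining by a factor of 2 reduces it by 2^1 = 2.
Extrapolated value = (2·A(h/2) − A(h)) / (2 − 1)
= (2·(-2.9974572) − (-3.1368861)) / 1
= -2.8580283 / 1 = -2.8580283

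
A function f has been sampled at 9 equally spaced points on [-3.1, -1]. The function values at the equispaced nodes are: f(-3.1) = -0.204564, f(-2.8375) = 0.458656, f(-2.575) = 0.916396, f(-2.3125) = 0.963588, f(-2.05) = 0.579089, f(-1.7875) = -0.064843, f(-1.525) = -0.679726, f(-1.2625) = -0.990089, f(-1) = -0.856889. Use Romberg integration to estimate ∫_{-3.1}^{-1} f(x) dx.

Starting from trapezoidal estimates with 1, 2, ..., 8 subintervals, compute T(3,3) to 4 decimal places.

0.1784

T(0,0) (trapezoid, 1 panel, h=2.1000): -1.114526
T(1,0) (trapezoid, 2 panels, h=1.0500): 0.050781
T(2,0) (trapezoid, 4 panels, h=0.5250): 0.149642
T(3,0) (trapezoid, 8 panels, h=0.2625): 0.171240
T(1,1) = 0.050781 + (0.050781 − (-1.114526))/3 = 0.439217
T(2,1) = 0.149642 + (0.149642 − 0.050781)/3 = 0.182596
T(3,1) = 0.171240 + (0.171240 − 0.149642)/3 = 0.178439
T(2,2) = 0.182596 + (0.182596 − 0.439217)/15 = 0.165488
T(3,2) = 0.178439 + (0.178439 − 0.182596)/15 = 0.178162
T(3,3) = 0.178162 + (0.178162 − 0.165488)/63 = 0.178363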